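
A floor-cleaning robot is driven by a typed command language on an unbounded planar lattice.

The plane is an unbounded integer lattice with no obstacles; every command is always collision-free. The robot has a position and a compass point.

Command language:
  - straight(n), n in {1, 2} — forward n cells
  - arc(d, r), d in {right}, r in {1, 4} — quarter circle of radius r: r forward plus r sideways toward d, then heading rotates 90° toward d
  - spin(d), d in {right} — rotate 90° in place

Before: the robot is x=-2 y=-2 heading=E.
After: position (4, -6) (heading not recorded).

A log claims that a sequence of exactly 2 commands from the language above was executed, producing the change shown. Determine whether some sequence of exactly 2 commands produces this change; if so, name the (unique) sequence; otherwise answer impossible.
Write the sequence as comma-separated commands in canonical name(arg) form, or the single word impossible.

straight(2), arc(right, 4)

key: order matters: swapping straight(2) and arc(right, 4) lands elsewhere
from: x=-2 y=-2 heading=E
step 1 (straight(2)): x=0 y=-2 heading=E
step 2 (arc(right, 4)): x=4 y=-6 heading=S
no other 2-command option fits: unique.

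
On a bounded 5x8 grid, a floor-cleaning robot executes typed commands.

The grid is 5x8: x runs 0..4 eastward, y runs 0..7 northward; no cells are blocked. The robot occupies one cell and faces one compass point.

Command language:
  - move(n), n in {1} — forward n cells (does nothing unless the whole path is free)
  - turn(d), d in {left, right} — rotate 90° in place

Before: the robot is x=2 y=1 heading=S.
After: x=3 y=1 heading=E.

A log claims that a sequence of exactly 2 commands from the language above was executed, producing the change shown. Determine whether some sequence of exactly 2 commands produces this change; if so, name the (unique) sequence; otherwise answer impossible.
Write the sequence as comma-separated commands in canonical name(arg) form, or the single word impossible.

turn(left), move(1)

key: running move(1) before turn(left) would end elsewhere — order is forced
begin: x=2 y=1 heading=S
t=1 turn(left) ⇒ x=2 y=1 heading=E
t=2 move(1) ⇒ x=3 y=1 heading=E
uniquely the one of 9 2-step routes that fits.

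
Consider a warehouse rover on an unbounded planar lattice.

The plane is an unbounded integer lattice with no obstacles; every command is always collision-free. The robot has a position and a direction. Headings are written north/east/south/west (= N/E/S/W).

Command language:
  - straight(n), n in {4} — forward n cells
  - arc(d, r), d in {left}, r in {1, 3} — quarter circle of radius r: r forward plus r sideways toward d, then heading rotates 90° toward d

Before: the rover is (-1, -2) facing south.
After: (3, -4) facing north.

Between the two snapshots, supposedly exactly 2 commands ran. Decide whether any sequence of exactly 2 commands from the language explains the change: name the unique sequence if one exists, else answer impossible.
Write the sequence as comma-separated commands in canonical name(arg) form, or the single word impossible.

key: position moved to (3,-4) AND the heading swung to N — translation plus rotation needed
begin: (-1, -2) facing south
step 1 (arc(left, 3)): (2, -5) facing east
step 2 (arc(left, 1)): (3, -4) facing north
no rival 2-sequence matches.

arc(left, 3), arc(left, 1)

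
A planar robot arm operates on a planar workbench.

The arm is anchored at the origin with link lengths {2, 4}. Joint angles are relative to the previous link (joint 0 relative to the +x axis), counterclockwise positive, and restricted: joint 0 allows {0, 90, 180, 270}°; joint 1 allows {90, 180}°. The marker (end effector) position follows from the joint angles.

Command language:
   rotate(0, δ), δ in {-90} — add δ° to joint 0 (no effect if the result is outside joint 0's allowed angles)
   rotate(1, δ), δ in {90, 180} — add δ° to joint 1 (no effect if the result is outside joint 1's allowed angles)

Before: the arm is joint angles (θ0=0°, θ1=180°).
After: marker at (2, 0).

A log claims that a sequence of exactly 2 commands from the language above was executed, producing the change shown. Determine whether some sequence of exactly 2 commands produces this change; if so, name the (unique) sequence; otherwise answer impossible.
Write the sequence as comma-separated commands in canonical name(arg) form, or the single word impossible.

rotate(0, -90), rotate(0, -90)

begin: joint angles (θ0=0°, θ1=180°)
t=1 rotate(0, -90) ⇒ joint angles (θ0=270°, θ1=180°)
t=2 rotate(0, -90) ⇒ joint angles (θ0=180°, θ1=180°)
no rival 2-sequence matches.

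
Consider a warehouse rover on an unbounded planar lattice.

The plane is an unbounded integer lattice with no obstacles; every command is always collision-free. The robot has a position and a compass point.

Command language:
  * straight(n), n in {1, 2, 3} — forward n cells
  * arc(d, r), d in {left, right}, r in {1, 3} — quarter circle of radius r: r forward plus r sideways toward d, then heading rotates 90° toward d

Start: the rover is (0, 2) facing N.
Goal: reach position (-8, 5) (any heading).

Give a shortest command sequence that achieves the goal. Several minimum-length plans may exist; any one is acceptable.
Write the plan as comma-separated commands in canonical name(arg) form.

from: (0, 2) facing N
step 1 (arc(left, 3)): (-3, 5) facing W
step 2 (straight(2)): (-5, 5) facing W
step 3 (straight(3)): (-8, 5) facing W
shorter routes all fall short; 3 is best.

arc(left, 3), straight(2), straight(3)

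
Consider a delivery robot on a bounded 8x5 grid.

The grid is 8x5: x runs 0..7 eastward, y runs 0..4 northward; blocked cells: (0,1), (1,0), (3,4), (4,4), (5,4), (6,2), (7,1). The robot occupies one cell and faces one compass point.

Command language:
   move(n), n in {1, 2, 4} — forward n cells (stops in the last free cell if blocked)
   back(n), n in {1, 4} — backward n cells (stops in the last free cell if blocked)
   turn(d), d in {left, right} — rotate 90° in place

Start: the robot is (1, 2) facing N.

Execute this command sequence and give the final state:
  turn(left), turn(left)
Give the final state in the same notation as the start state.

(1, 2) facing S

initial: (1, 2) facing N
1. turn(left) → (1, 2) facing W
2. turn(left) → (1, 2) facing S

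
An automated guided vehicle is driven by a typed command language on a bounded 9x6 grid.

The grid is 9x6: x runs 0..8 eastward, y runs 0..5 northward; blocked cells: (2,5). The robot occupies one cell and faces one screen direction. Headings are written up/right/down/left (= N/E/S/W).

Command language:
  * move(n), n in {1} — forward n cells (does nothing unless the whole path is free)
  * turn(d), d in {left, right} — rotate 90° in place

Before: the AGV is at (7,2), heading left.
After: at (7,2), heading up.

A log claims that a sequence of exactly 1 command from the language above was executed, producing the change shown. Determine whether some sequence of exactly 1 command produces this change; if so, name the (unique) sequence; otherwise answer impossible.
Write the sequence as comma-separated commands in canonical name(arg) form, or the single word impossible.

key: parked at (7,2) the whole time — nothing moves the robot
initial: at (7,2), heading left
step 1 (turn(right)): at (7,2), heading up
uniquely the one of 3 1-step routes that fits.

turn(right)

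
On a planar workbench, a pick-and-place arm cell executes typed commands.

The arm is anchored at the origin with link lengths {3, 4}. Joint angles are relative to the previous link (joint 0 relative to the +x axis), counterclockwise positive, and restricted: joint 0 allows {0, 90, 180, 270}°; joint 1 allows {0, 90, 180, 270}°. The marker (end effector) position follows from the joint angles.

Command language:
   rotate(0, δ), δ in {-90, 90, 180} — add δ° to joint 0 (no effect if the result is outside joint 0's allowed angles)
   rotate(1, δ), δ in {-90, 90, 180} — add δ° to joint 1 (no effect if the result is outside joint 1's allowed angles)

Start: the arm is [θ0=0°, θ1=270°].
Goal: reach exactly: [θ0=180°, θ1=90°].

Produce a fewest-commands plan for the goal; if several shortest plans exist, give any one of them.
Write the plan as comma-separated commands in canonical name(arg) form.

start: [θ0=0°, θ1=270°]
1. rotate(0, 180) → [θ0=180°, θ1=270°]
2. rotate(1, 180) → [θ0=180°, θ1=90°]
nothing shorter than 2 reaches the goal.

rotate(0, 180), rotate(1, 180)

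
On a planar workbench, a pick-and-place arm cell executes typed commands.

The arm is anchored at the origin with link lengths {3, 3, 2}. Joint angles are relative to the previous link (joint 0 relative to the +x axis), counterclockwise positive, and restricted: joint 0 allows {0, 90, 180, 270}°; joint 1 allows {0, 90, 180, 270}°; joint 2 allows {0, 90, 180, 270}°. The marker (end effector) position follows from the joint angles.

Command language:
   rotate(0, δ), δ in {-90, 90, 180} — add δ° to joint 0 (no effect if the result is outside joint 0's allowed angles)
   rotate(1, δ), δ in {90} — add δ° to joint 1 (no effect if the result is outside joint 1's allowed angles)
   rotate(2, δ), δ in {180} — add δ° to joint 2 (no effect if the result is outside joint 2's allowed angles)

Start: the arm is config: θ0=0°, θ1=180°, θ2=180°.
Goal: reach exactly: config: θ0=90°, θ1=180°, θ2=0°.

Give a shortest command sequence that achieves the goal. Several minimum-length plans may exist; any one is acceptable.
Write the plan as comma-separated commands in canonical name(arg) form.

rotate(2, 180), rotate(0, 90)

t0: config: θ0=0°, θ1=180°, θ2=180°
t=1 rotate(2, 180) ⇒ config: θ0=0°, θ1=180°, θ2=0°
t=2 rotate(0, 90) ⇒ config: θ0=90°, θ1=180°, θ2=0°
shorter routes all fall short; 2 is best.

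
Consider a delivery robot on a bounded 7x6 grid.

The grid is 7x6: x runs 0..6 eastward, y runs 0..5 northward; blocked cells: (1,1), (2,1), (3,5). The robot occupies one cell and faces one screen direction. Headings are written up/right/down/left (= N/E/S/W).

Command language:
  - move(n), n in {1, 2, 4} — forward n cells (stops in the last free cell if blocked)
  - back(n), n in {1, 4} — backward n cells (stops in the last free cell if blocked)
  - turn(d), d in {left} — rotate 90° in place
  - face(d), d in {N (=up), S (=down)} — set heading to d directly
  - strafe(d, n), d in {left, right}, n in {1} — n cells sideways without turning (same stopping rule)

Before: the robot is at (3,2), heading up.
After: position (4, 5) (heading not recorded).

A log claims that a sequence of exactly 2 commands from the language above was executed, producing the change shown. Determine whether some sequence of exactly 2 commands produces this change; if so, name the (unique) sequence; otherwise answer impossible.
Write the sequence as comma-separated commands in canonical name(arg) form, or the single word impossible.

key: move(4) runs into the grid edge before its full distance
from: at (3,2), heading up
1. strafe(right, 1) → at (4,2), heading up
2. move(4) → at (4,5), heading up
no rival 2-sequence matches.

strafe(right, 1), move(4)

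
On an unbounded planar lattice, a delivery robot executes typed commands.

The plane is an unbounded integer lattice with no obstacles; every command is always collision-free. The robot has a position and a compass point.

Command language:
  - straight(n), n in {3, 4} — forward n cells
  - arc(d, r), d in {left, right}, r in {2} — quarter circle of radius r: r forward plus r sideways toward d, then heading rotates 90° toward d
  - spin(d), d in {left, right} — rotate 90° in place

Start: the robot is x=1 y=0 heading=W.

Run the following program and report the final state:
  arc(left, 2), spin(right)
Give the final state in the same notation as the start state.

x=-1 y=-2 heading=W

from: x=1 y=0 heading=W
1. arc(left, 2) → x=-1 y=-2 heading=S
2. spin(right) → x=-1 y=-2 heading=W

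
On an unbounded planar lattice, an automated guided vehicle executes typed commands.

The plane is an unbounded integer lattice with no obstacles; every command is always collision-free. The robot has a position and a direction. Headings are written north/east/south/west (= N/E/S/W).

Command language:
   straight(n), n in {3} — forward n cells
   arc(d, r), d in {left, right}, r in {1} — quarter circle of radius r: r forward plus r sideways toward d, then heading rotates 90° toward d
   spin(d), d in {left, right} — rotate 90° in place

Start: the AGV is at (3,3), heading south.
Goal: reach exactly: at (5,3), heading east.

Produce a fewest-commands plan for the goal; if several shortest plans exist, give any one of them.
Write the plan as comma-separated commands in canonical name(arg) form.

t0: at (3,3), heading south
1. arc(left, 1) → at (4,2), heading east
2. spin(left) → at (4,2), heading north
3. arc(right, 1) → at (5,3), heading east
nothing shorter than 3 reaches the goal.

arc(left, 1), spin(left), arc(right, 1)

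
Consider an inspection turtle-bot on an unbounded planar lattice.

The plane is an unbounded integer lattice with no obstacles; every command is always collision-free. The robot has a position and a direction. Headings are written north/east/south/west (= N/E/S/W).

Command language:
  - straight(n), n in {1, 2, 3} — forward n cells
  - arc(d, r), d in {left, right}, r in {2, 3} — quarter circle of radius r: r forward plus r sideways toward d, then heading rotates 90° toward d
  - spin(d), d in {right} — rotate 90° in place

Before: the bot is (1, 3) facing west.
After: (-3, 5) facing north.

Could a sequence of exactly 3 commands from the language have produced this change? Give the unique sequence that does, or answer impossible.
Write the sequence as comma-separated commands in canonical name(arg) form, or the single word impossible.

straight(1), straight(1), arc(right, 2)

key: cell and facing (now N) both changed — the 3 commands mix motion and turning
begin: (1, 3) facing west
t=1 straight(1) ⇒ (0, 3) facing west
t=2 straight(1) ⇒ (-1, 3) facing west
t=3 arc(right, 2) ⇒ (-3, 5) facing north
no rival 3-sequence matches.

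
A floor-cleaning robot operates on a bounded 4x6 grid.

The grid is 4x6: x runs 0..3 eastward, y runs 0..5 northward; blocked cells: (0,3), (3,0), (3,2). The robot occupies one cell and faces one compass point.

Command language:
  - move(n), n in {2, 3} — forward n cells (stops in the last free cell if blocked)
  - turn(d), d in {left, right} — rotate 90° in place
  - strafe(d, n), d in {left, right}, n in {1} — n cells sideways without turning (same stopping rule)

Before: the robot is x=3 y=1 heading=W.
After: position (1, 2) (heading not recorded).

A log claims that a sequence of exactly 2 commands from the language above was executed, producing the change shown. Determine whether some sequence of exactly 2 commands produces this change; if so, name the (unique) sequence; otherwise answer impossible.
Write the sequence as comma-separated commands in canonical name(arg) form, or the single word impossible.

key: order matters: swapping move(2) and strafe(right, 1) lands elsewhere
t0: x=3 y=1 heading=W
t=1 move(2) ⇒ x=1 y=1 heading=W
t=2 strafe(right, 1) ⇒ x=1 y=2 heading=W
no other 2-command option fits: unique.

move(2), strafe(right, 1)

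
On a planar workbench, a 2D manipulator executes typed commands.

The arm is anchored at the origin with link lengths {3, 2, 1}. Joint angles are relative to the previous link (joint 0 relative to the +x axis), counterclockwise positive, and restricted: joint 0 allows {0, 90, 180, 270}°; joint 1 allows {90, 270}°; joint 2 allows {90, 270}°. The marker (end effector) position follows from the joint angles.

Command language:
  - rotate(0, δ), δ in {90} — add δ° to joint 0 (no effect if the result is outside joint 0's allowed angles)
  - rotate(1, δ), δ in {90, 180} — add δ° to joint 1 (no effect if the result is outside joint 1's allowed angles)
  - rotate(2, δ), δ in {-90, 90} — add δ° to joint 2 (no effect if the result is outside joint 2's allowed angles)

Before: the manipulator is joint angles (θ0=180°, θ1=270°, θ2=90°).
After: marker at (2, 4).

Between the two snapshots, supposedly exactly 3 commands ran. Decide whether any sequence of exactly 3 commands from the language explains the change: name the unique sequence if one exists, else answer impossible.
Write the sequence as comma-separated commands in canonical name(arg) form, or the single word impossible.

begin: joint angles (θ0=180°, θ1=270°, θ2=90°)
t=1 rotate(0, 90) ⇒ joint angles (θ0=270°, θ1=270°, θ2=90°)
t=2 rotate(0, 90) ⇒ joint angles (θ0=0°, θ1=270°, θ2=90°)
t=3 rotate(0, 90) ⇒ joint angles (θ0=90°, θ1=270°, θ2=90°)
no other 3-command option fits: unique.

rotate(0, 90), rotate(0, 90), rotate(0, 90)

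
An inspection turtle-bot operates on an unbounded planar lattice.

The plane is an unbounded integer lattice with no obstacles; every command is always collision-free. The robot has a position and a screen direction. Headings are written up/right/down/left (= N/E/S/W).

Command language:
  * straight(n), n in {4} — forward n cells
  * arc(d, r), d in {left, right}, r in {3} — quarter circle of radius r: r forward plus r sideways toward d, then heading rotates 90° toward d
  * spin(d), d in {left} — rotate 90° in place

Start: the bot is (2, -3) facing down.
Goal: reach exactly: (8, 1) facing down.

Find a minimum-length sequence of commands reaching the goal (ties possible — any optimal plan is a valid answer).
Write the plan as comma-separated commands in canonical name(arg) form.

start: (2, -3) facing down
t=1 spin(left) ⇒ (2, -3) facing right
t=2 spin(left) ⇒ (2, -3) facing up
t=3 straight(4) ⇒ (2, 1) facing up
t=4 arc(right, 3) ⇒ (5, 4) facing right
t=5 arc(right, 3) ⇒ (8, 1) facing down
shorter routes all fall short; 5 is best.

spin(left), spin(left), straight(4), arc(right, 3), arc(right, 3)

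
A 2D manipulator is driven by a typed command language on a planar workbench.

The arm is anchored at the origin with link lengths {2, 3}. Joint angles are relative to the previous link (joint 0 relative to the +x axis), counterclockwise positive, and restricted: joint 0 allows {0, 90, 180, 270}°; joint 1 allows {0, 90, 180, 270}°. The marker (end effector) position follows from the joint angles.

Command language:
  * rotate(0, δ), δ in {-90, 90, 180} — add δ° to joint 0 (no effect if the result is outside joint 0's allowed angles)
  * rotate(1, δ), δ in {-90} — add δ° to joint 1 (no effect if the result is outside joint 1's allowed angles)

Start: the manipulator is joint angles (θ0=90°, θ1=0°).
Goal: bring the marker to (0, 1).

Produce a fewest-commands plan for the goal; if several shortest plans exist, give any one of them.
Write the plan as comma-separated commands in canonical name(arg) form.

from: joint angles (θ0=90°, θ1=0°)
1. rotate(1, -90) → joint angles (θ0=90°, θ1=270°)
2. rotate(1, -90) → joint angles (θ0=90°, θ1=180°)
3. rotate(0, 180) → joint angles (θ0=270°, θ1=180°)
no 2-step plan works, so 3 is optimal.

rotate(1, -90), rotate(1, -90), rotate(0, 180)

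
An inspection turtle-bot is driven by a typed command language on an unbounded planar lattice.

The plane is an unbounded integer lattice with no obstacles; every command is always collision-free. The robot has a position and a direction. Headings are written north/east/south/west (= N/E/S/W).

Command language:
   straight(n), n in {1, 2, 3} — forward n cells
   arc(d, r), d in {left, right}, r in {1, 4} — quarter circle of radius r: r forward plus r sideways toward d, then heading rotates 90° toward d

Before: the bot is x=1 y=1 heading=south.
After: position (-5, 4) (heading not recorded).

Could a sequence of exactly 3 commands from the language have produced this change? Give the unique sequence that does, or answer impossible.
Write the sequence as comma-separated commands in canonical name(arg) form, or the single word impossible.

arc(right, 1), straight(1), arc(right, 4)

key: order matters: swapping arc(right, 1) and arc(right, 4) lands elsewhere
begin: x=1 y=1 heading=south
1. arc(right, 1) → x=0 y=0 heading=west
2. straight(1) → x=-1 y=0 heading=west
3. arc(right, 4) → x=-5 y=4 heading=north
no other 3-command option fits: unique.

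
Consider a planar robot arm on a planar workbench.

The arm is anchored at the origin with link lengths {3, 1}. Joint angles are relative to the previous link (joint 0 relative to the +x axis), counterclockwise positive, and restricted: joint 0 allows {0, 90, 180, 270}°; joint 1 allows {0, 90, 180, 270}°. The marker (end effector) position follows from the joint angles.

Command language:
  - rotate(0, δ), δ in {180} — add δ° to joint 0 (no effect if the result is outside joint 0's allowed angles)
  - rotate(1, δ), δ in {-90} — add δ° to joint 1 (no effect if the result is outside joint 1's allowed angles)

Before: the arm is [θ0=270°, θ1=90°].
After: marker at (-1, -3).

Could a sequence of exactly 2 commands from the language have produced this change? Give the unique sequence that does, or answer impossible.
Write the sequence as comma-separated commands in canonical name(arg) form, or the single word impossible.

rotate(1, -90), rotate(1, -90)

from: [θ0=270°, θ1=90°]
[1] after rotate(1, -90): [θ0=270°, θ1=0°]
[2] after rotate(1, -90): [θ0=270°, θ1=270°]
no rival 2-sequence matches.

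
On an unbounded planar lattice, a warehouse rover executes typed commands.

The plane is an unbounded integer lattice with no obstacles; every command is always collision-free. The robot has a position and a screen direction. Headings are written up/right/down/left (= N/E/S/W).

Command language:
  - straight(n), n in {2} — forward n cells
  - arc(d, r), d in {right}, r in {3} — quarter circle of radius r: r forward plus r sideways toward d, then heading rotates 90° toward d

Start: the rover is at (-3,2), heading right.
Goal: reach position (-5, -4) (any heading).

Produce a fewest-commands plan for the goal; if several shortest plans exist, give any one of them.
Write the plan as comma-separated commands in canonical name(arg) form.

arc(right, 3), arc(right, 3), straight(2)

initial: at (-3,2), heading right
1. arc(right, 3) → at (0,-1), heading down
2. arc(right, 3) → at (-3,-4), heading left
3. straight(2) → at (-5,-4), heading left
no 2-step plan works, so 3 is optimal.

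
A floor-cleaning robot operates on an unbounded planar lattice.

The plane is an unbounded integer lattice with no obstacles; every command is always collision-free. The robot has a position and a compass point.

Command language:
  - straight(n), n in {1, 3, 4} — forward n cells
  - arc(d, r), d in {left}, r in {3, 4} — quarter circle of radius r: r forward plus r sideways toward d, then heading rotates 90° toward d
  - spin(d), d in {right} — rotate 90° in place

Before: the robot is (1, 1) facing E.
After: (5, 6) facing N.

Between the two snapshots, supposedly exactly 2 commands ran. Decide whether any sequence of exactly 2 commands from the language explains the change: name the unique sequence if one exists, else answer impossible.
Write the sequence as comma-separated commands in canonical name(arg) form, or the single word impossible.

arc(left, 4), straight(1)

key: running straight(1) before arc(left, 4) would end elsewhere — order is forced
start: (1, 1) facing E
step 1 (arc(left, 4)): (5, 5) facing N
step 2 (straight(1)): (5, 6) facing N
no other 2-command option fits: unique.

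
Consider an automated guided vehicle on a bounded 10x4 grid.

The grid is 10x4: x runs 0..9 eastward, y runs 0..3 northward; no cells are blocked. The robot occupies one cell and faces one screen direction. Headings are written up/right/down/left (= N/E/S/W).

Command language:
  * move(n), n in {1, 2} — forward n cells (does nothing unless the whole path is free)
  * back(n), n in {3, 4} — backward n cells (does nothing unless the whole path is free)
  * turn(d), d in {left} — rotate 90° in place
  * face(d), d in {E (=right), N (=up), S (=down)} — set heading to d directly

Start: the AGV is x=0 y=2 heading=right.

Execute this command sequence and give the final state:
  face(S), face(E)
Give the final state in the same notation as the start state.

x=0 y=2 heading=right

from: x=0 y=2 heading=right
[1] after face(S): x=0 y=2 heading=down
[2] after face(E): x=0 y=2 heading=right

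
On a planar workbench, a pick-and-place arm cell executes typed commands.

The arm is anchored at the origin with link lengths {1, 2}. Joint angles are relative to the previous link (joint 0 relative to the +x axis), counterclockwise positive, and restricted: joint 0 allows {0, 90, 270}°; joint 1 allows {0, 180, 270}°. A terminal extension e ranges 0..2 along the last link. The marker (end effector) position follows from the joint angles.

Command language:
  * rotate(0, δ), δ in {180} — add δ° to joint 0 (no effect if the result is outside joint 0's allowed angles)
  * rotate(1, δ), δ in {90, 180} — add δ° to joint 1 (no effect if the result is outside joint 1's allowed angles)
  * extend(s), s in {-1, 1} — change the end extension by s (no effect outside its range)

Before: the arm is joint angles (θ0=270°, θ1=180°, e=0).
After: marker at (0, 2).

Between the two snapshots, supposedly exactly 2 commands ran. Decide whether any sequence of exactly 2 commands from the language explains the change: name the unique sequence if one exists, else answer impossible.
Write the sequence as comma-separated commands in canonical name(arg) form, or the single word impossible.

key: order matters: swapping extend(-1) and extend(1) lands elsewhere
begin: joint angles (θ0=270°, θ1=180°, e=0)
t=1 extend(-1) ⇒ joint angles (θ0=270°, θ1=180°, e=0)
t=2 extend(1) ⇒ joint angles (θ0=270°, θ1=180°, e=1)
uniquely the one of 25 2-step routes that fits.

extend(-1), extend(1)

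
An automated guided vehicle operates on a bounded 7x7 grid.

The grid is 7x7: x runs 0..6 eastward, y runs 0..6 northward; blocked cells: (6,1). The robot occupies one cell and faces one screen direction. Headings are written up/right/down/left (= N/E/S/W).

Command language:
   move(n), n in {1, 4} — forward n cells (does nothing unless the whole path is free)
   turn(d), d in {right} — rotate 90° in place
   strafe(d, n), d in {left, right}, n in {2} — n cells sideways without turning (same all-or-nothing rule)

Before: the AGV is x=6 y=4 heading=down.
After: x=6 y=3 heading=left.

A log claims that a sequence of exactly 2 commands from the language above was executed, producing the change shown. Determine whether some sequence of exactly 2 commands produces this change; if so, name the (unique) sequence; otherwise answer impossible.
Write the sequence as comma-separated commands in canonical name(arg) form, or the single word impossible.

move(1), turn(right)

key: running turn(right) before move(1) would end elsewhere — order is forced
t0: x=6 y=4 heading=down
[1] after move(1): x=6 y=3 heading=down
[2] after turn(right): x=6 y=3 heading=left
uniquely the one of 25 2-step routes that fits.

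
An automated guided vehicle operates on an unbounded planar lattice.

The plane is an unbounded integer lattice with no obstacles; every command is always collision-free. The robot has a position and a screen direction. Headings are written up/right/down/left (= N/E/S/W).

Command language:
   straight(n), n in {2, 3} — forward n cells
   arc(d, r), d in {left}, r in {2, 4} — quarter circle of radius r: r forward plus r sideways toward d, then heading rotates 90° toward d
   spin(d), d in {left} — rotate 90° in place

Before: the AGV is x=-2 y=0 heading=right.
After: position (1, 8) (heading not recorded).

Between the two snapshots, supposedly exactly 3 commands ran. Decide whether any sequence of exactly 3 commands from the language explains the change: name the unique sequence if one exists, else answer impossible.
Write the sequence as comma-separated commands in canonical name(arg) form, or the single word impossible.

straight(3), arc(left, 4), arc(left, 4)

key: order matters: swapping straight(3) and arc(left, 4) lands elsewhere
t0: x=-2 y=0 heading=right
t=1 straight(3) ⇒ x=1 y=0 heading=right
t=2 arc(left, 4) ⇒ x=5 y=4 heading=up
t=3 arc(left, 4) ⇒ x=1 y=8 heading=left
all 125 alternatives checked — unique.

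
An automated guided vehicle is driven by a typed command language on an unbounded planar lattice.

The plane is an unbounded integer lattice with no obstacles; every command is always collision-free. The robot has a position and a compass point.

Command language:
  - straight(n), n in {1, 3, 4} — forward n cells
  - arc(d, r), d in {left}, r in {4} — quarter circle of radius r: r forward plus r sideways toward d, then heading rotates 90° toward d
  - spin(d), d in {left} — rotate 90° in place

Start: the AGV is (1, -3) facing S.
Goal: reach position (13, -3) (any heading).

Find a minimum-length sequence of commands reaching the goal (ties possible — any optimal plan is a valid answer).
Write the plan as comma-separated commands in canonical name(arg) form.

arc(left, 4), straight(4), arc(left, 4)

initial: (1, -3) facing S
step 1 (arc(left, 4)): (5, -7) facing E
step 2 (straight(4)): (9, -7) facing E
step 3 (arc(left, 4)): (13, -3) facing N
nothing shorter than 3 reaches the goal.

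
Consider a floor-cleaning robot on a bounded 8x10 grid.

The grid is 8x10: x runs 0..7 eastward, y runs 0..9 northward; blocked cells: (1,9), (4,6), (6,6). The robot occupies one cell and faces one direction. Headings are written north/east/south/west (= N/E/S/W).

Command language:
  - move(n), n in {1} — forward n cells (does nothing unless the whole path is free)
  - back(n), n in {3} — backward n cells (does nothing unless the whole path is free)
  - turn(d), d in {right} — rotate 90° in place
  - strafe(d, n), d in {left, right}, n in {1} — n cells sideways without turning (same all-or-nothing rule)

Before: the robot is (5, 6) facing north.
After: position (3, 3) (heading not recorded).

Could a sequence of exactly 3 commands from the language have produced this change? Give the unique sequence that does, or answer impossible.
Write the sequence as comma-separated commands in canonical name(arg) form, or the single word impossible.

back(3), strafe(left, 1), strafe(left, 1)

key: order matters: swapping back(3) and strafe(left, 1) lands elsewhere
initial: (5, 6) facing north
1. back(3) → (5, 3) facing north
2. strafe(left, 1) → (4, 3) facing north
3. strafe(left, 1) → (3, 3) facing north
no other 3-command option fits: unique.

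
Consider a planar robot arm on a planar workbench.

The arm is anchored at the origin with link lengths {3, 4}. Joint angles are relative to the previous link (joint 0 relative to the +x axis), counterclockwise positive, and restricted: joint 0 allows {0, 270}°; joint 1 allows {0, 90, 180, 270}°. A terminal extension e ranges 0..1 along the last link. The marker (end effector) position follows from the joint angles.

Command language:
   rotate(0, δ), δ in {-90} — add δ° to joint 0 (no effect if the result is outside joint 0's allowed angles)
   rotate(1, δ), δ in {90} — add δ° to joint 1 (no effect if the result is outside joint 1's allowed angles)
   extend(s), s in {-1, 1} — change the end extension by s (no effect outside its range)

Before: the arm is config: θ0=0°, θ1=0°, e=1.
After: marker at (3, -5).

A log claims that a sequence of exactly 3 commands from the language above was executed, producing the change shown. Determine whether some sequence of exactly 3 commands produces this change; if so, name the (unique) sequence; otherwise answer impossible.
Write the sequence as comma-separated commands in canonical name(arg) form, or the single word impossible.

begin: config: θ0=0°, θ1=0°, e=1
t=1 rotate(1, 90) ⇒ config: θ0=0°, θ1=90°, e=1
t=2 rotate(1, 90) ⇒ config: θ0=0°, θ1=180°, e=1
t=3 rotate(1, 90) ⇒ config: θ0=0°, θ1=270°, e=1
all 64 alternatives checked — unique.

rotate(1, 90), rotate(1, 90), rotate(1, 90)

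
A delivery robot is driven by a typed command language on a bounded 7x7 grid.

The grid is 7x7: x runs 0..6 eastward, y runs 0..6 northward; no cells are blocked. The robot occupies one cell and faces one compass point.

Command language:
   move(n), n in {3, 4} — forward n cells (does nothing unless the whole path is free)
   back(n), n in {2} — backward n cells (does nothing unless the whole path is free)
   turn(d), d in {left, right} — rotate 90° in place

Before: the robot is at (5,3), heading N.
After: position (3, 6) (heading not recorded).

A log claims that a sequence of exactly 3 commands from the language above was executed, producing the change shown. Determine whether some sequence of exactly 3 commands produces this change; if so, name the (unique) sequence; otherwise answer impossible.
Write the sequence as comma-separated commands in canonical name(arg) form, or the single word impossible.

key: order matters: swapping move(3) and back(2) lands elsewhere
from: at (5,3), heading N
1. move(3) → at (5,6), heading N
2. turn(right) → at (5,6), heading E
3. back(2) → at (3,6), heading E
all 125 alternatives checked — unique.

move(3), turn(right), back(2)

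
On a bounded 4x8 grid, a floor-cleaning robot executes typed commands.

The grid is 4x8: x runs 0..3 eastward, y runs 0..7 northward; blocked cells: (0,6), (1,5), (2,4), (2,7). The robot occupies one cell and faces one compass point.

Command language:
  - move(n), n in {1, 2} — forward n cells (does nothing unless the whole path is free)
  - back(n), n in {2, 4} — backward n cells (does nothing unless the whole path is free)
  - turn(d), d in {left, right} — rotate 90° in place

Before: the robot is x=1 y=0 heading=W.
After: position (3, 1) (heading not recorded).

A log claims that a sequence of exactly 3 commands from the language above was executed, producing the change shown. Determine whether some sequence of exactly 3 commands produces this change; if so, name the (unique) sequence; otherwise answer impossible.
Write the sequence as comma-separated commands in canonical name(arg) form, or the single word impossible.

key: running move(1) before back(2) would end elsewhere — order is forced
start: x=1 y=0 heading=W
t=1 back(2) ⇒ x=3 y=0 heading=W
t=2 turn(right) ⇒ x=3 y=0 heading=N
t=3 move(1) ⇒ x=3 y=1 heading=N
all 216 alternatives checked — unique.

back(2), turn(right), move(1)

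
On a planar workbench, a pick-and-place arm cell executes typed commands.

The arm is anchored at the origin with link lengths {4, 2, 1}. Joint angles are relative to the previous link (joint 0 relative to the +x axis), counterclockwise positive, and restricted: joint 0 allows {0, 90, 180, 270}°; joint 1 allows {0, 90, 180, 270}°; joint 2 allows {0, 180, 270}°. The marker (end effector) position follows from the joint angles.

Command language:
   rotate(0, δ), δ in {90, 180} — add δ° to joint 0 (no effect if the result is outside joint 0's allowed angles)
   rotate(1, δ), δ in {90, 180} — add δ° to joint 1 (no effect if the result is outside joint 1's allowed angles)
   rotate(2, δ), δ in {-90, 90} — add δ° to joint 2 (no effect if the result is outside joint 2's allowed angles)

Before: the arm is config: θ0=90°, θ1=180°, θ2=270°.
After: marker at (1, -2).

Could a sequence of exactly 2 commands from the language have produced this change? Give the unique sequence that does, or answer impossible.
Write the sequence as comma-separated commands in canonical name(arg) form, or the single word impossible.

rotate(0, 90), rotate(0, 90)

from: config: θ0=90°, θ1=180°, θ2=270°
step 1 (rotate(0, 90)): config: θ0=180°, θ1=180°, θ2=270°
step 2 (rotate(0, 90)): config: θ0=270°, θ1=180°, θ2=270°
no rival 2-sequence matches.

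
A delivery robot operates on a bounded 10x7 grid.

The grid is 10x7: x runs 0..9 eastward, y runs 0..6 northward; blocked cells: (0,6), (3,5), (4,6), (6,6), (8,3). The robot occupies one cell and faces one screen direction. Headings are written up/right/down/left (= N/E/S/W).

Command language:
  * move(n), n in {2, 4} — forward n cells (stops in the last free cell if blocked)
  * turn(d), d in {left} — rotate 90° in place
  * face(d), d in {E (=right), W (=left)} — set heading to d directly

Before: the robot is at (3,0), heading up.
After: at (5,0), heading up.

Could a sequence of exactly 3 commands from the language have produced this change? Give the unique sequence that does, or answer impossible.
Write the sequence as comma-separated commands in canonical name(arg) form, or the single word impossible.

key: heading stays N — rotations cancel among the 3 commands
t0: at (3,0), heading up
step 1 (face(E)): at (3,0), heading right
step 2 (move(2)): at (5,0), heading right
step 3 (turn(left)): at (5,0), heading up
no other 3-command option fits: unique.

face(E), move(2), turn(left)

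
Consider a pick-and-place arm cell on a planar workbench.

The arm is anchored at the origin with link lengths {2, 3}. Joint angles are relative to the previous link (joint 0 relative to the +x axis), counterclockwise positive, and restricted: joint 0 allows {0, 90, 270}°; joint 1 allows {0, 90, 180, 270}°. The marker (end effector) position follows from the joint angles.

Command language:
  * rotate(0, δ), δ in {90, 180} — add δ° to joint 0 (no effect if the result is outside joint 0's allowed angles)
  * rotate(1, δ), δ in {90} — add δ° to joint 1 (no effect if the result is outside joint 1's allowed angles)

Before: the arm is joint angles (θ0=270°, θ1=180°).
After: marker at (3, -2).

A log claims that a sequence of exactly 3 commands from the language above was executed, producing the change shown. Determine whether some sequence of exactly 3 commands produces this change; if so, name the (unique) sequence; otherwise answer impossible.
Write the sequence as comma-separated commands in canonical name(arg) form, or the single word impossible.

rotate(1, 90), rotate(1, 90), rotate(1, 90)

begin: joint angles (θ0=270°, θ1=180°)
step 1 (rotate(1, 90)): joint angles (θ0=270°, θ1=270°)
step 2 (rotate(1, 90)): joint angles (θ0=270°, θ1=0°)
step 3 (rotate(1, 90)): joint angles (θ0=270°, θ1=90°)
uniquely the one of 27 3-step routes that fits.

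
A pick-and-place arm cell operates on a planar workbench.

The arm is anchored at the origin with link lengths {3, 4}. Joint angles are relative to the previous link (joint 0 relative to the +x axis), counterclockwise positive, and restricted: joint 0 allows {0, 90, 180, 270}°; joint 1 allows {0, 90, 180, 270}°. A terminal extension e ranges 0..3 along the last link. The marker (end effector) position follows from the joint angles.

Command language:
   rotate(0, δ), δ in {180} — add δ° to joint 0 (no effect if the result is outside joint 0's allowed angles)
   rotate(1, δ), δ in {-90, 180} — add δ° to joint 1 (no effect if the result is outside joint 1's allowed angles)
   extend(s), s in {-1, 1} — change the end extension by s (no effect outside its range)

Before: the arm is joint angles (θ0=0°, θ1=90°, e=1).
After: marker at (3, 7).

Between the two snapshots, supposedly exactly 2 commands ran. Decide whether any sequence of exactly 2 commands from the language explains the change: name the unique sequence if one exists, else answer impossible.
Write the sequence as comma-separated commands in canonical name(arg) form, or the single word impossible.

extend(1), extend(1)

from: joint angles (θ0=0°, θ1=90°, e=1)
t=1 extend(1) ⇒ joint angles (θ0=0°, θ1=90°, e=2)
t=2 extend(1) ⇒ joint angles (θ0=0°, θ1=90°, e=3)
all 25 alternatives checked — unique.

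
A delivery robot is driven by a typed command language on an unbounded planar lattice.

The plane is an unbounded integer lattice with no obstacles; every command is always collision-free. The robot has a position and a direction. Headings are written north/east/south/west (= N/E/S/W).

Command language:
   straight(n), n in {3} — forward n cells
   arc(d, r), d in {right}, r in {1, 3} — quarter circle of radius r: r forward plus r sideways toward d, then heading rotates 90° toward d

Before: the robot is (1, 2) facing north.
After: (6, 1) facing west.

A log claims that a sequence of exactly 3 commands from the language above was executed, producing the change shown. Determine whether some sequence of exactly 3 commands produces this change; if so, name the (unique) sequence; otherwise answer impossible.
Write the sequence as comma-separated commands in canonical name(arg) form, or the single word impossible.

key: running arc(right, 1) before arc(right, 3) would end elsewhere — order is forced
initial: (1, 2) facing north
t=1 arc(right, 3) ⇒ (4, 5) facing east
t=2 arc(right, 3) ⇒ (7, 2) facing south
t=3 arc(right, 1) ⇒ (6, 1) facing west
no rival 3-sequence matches.

arc(right, 3), arc(right, 3), arc(right, 1)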